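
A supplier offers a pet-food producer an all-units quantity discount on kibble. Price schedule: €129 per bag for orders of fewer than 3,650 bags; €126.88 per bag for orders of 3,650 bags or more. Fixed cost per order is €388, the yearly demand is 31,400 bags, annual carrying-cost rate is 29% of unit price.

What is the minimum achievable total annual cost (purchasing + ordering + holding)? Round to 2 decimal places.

H₁ = 29%×€129 = €37.4100;  H₂ = 29%×€126.88 = €36.7952
EOQ₁ = √(2×31,400×388/37.4100) = 807.05  (< 3,650, feasible at tier 1)
EOQ₂ = √(2×31,400×388/36.7952) = 813.77  (< 3,650 → use Q = 3,650 at tier-2 price)
TC(tier 1 (EOQ₁), Q≈807.1) = €4,080,791.84
TC(tier 2, Q≈3,650.0) = €4,054,521.10
Minimum at tier 2: €4,054,521.10

€4,054,521.10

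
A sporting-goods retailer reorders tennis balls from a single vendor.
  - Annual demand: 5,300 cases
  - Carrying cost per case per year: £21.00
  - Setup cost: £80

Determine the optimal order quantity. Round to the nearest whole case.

Q* = √(2·D·S / H) = √(2·5,300·80 / 21) = √40,381.0 ≈ 200.95

201 cases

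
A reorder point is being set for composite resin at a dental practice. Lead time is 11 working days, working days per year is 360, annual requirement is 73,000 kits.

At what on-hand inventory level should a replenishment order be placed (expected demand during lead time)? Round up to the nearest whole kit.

2,231 kits

Daily demand d = 73,000 / 360 = 202.778 kits/day
Demand during lead time = 202.778 × 11 = 2,230.56
Reorder point = 2,230.56 → round up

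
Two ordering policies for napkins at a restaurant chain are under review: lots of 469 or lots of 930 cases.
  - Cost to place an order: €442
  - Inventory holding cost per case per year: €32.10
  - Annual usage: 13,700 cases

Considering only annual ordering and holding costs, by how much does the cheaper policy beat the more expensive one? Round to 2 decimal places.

For each Q, cost = (D/Q)·S + (Q/2)·H.
TC(469) = (13,700/469)×442 + (469/2)×32.1 = €20,438.75
TC(930) = (13,700/930)×442 + (930/2)×32.1 = €21,437.68
Lots of 469 are cheaper by €998.93.

€998.93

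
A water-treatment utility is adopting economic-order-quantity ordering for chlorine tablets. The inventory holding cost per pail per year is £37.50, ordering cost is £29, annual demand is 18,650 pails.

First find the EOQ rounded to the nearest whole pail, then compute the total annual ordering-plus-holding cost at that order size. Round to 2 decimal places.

2DS/H = 2·18,650·29/37.5 = 28,845.33
EOQ = √28,845.33 ≈ 169.84 → Q = 170 pails
Annual ordering cost = (D/Q)·S = (18,650/170) × 29 = £3,181.47
Annual holding cost  = (Q/2)·H = (170/2) × 37.5 = £3,187.50
Total = £3,181.47 + £3,187.50 = £6,368.97

£6,368.97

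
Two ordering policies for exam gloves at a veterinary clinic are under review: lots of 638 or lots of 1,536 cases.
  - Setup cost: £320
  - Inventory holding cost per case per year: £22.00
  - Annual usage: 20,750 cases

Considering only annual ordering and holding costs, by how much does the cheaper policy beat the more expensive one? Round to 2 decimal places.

Annual cost at Q: ordering D·S/Q plus holding Q·H/2.
TC(638) = (20,750/638)×320 + (638/2)×22 = £17,425.52
TC(1,536) = (20,750/1,536)×320 + (1,536/2)×22 = £21,218.92
Lots of 638 are cheaper by £3,793.39.

£3,793.39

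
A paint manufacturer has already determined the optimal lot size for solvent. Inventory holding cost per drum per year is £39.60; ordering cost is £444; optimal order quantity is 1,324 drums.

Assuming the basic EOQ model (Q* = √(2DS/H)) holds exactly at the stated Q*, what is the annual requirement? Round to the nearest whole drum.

78,173 drums per year

EOQ relation: Q² = 2DS/H, so rearrange for the unknown.
D = Q²H / (2S) = 1,324² × 39.6 / (2 × 444) = 78,173.25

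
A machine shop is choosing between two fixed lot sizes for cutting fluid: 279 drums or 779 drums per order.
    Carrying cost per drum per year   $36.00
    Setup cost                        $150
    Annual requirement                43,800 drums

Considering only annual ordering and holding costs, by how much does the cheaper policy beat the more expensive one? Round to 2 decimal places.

$6,114.50

Annual cost at Q: ordering D·S/Q plus holding Q·H/2.
TC(279) = (43,800/279)×150 + (279/2)×36 = $28,570.39
TC(779) = (43,800/779)×150 + (779/2)×36 = $22,455.89
|ΔTC| = |$28,570.39 − $22,455.89| = $6,114.50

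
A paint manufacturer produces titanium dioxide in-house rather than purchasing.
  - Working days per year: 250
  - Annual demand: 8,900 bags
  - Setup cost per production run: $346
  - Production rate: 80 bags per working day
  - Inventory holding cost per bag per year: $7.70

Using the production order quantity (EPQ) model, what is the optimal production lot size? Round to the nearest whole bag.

d = 8,900/250 = 35.6000 bags/day;  effective holding cost H(1 − d/p) = 7.7·(1 − 35.6000/80) = 4.27350
Q* = √(2DS / H_eff) = √(2·8,900·346 / 4.27350) ≈ 1,200.48

1,200 bags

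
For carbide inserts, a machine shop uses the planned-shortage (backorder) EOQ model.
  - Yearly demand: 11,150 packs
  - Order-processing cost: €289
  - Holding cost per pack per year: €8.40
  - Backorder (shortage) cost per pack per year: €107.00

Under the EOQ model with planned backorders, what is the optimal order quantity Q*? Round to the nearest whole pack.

Basic EOQ = √(2·11,150·289/8.4) = 875.914
Backorder adjustment √((H+b)/b) = √((8.4+107)/107) = 1.0385
Q* = 875.914 × 1.0385 ≈ 909.65

910 packs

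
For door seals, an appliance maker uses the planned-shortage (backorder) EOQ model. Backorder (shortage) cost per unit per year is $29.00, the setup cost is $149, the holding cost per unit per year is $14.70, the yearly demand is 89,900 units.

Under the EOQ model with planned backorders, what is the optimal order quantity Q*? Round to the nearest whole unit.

1,657 units

Q* = √(2DS/H) · √((H + b)/b)
   = √(2 × 89,900 × 149 / 14.7) · √((14.7 + 29) / 29)
   = 1,349.986 × 1.2276 ≈ 1,657.19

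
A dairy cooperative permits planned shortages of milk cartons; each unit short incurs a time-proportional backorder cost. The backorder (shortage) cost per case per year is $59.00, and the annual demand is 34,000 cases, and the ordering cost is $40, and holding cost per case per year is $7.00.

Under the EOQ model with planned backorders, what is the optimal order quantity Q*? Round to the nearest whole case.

Basic EOQ = √(2·34,000·40/7) = 623.355
Backorder adjustment √((H+b)/b) = √((7+59)/59) = 1.0577
Q* = 623.355 × 1.0577 ≈ 659.30

659 cases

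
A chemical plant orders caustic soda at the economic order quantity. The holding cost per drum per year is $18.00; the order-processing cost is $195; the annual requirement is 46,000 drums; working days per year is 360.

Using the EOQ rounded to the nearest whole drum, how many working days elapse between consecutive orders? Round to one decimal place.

EOQ = √(2DS/H) = √(2 × 46,000 × 195 / 18)
    = √(996,666.67) ≈ 998.33 → Q = 998 drums
T = Q/D × 360 days = 998/46,000 × 360 = 7.810 days

7.8 days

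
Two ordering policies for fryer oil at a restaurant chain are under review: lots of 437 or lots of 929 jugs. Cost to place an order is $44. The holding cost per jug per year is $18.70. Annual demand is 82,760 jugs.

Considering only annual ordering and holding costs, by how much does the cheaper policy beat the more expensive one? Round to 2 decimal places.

TC(Q) = (D/Q)S + (Q/2)H
TC(437) = (82,760/437)×44 + (437/2)×18.7 = $12,418.76
TC(929) = (82,760/929)×44 + (929/2)×18.7 = $12,605.89
Cheaper: Q = 437.  Difference = $187.13

$187.13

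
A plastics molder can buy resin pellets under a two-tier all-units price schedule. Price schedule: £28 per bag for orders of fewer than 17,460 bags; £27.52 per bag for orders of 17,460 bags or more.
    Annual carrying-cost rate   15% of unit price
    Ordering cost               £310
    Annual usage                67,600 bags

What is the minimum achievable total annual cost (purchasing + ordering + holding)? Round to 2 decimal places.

H₁ = 15%×£28 = £4.2000;  H₂ = 15%×£27.52 = £4.1280
EOQ₁ = √(2×67,600×310/4.2000) = 3,158.96  (< 17,460, feasible at tier 1)
EOQ₂ = √(2×67,600×310/4.1280) = 3,186.39  (< 17,460 → use Q = 17,460 at tier-2 price)
TC(tier 1 (EOQ₁), Q≈3,159.0) = £1,906,067.64
TC(tier 2, Q≈17,460.0) = £1,897,589.67
Minimum at tier 2: £1,897,589.67

£1,897,589.67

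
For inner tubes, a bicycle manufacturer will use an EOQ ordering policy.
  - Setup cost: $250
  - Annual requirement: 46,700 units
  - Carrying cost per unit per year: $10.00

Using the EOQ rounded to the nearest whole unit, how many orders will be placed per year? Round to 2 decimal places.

30.56 orders per year

Optimal lot size Q* = (2 × 46,700 × $250 / $10)^½ ≈ 1,528.07 → Q = 1,528
Orders per year = D/Q = 46,700 / 1,528 = 30.563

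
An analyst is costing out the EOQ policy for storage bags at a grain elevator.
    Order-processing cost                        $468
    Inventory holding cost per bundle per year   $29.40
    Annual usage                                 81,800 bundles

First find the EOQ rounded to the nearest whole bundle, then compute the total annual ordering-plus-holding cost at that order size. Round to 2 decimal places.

Optimal lot size Q* = (2 × 81,800 × $468 / $29.4)^½ ≈ 1,613.77 → Q = 1,614 bundles
Orders/yr = 81,800/1,614 = 50.682; ordering cost = 50.682 × $468 = $23,718.96
Average inventory = 1,614/2 = 807; holding cost = 807 × $29.4 = $23,725.80
Total = $23,718.96 + $23,725.80 = $47,444.76

$47,444.76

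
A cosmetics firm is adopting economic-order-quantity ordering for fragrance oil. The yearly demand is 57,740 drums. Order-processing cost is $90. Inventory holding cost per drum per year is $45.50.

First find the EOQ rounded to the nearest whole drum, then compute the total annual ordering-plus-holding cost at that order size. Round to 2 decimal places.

$21,746.05

EOQ = √(2DS/H) = √(2 × 57,740 × 90 / 45.5)
    = √(228,421.98) ≈ 477.94 → Q = 478 drums
Annual ordering cost = (D/Q)·S = (57,740/478) × 90 = $10,871.55
Annual holding cost  = (Q/2)·H = (478/2) × 45.5 = $10,874.50
Total = $10,871.55 + $10,874.50 = $21,746.05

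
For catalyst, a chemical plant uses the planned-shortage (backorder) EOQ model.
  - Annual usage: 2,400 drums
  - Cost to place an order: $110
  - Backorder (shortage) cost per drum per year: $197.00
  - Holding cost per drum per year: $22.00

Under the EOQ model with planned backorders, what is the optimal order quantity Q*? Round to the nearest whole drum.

Q* = √(2DS/H) · √((H + b)/b)
   = √(2 × 2,400 × 110 / 22) · √((22 + 197) / 197)
   = 154.919 × 1.0544 ≈ 163.34

163 drums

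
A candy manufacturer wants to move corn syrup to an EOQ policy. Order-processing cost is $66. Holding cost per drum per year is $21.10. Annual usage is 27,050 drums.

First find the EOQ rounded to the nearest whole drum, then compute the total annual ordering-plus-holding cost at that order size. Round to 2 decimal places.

EOQ = √(2DS/H) = √(2 × 27,050 × 66 / 21.1)
    = √(169,222.75) ≈ 411.37 → Q = 411 drums
Orders/yr = 27,050/411 = 65.815; ordering cost = 65.815 × $66 = $4,343.80
Average inventory = 411/2 = 205.5; holding cost = 205.5 × $21.1 = $4,336.05
Total = $4,343.80 + $4,336.05 = $8,679.85

$8,679.85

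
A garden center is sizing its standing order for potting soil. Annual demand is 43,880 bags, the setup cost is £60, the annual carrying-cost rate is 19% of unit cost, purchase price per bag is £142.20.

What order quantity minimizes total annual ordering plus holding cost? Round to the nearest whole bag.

H = i·C = 0.19 × £142.2 = £27.0180 per bag-year
Optimal lot size Q* = (2 × 43,880 × £60 / £27.018)^½ ≈ 441.47

441 bags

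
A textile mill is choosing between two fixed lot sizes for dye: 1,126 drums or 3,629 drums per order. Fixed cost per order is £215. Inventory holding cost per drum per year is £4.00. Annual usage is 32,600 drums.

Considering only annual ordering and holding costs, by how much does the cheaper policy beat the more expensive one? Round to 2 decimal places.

£712.70

For each Q, cost = (D/Q)·S + (Q/2)·H.
TC(1,126) = (32,600/1,126)×215 + (1,126/2)×4 = £8,476.69
TC(3,629) = (32,600/3,629)×215 + (3,629/2)×4 = £9,189.39
Lots of 1,126 are cheaper by £712.70.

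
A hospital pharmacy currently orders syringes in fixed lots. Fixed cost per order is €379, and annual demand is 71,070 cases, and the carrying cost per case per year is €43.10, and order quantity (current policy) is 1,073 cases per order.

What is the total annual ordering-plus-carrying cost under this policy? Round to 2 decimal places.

Orders/yr = 71,070/1,073 = 66.235; ordering cost = 66.235 × €379 = €25,103.01
Average inventory = 1,073/2 = 536.5; holding cost = 536.5 × €43.1 = €23,123.15
Total = €25,103.01 + €23,123.15 = €48,226.16

€48,226.16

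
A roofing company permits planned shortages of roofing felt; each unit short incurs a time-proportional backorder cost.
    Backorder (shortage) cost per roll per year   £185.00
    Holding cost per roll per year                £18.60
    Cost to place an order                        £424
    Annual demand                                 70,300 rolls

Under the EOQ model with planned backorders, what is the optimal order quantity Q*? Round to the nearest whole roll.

1,878 rolls

Q* = √(2DS/H) · √((H + b)/b)
   = √(2 × 70,300 × 424 / 18.6) · √((18.6 + 185) / 185)
   = 1,790.272 × 1.0491 ≈ 1,878.11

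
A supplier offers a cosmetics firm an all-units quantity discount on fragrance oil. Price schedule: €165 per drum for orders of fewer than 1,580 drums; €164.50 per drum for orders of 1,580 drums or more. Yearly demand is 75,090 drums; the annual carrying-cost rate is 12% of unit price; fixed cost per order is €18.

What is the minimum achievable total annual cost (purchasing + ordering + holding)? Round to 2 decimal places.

H₁ = 12%×€165 = €19.8000;  H₂ = 12%×€164.50 = €19.7400
EOQ₁ = √(2×75,090×18/19.8000) = 369.50  (< 1,580, feasible at tier 1)
EOQ₂ = √(2×75,090×18/19.7400) = 370.06  (< 1,580 → use Q = 1,580 at tier-2 price)
TC(tier 1 (EOQ₁), Q≈369.5) = €12,397,166.02
TC(tier 2, Q≈1,580.0) = €12,368,755.06
Minimum at tier 2: €12,368,755.06

€12,368,755.06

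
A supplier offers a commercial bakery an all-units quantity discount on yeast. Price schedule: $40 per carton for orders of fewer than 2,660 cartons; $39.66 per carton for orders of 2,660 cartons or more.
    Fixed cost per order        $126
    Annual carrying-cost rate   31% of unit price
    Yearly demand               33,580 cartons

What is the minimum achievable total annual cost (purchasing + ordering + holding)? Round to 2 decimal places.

$1,349,725.25

H₁ = 31%×$40 = $12.4000;  H₂ = 31%×$39.66 = $12.2946
EOQ₁ = √(2×33,580×126/12.4000) = 826.09  (< 2,660, feasible at tier 1)
EOQ₂ = √(2×33,580×126/12.2946) = 829.63  (< 2,660 → use Q = 2,660 at tier-2 price)
TC(tier 1 (EOQ₁), Q≈826.1) = $1,353,443.57
TC(tier 2, Q≈2,660.0) = $1,349,725.25
Minimum at tier 2: $1,349,725.25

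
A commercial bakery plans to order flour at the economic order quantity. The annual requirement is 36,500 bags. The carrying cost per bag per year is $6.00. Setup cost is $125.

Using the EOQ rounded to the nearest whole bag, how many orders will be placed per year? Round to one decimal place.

2DS/H = 2·36,500·125/6 = 1,520,833.33
EOQ = √1,520,833.33 ≈ 1,233.22 → Q = 1,233
N = D/Q = 36,500/1,233 ≈ 29.603 orders/yr

29.6 orders per year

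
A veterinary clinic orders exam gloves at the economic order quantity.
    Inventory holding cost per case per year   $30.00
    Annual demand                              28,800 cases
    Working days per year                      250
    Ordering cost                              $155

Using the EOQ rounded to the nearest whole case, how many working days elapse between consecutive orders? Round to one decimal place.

Q* = √(2·D·S / H) = √(2·28,800·155 / 30) = √297,600.0 ≈ 545.53 → Q = 546 cases
Days between orders = 250 / (D/Q) = 250 / 52.747 ≈ 4.740

4.7 days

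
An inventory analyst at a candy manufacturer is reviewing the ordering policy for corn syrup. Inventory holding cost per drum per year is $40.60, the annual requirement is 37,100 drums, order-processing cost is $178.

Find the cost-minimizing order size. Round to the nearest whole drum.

570 drums

Optimal lot size Q* = (2 × 37,100 × $178 / $40.6)^½ ≈ 570.36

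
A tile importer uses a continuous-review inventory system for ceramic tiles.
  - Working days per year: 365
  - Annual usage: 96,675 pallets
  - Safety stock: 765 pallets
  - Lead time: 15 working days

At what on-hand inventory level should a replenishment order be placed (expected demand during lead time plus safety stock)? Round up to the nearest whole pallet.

Daily demand d = 96,675 / 365 = 264.863 pallets/day
Demand during lead time = 264.863 × 15 = 3,972.95
Reorder point = 3,972.95 + 765 = 4,737.95 → round up

4,738 pallets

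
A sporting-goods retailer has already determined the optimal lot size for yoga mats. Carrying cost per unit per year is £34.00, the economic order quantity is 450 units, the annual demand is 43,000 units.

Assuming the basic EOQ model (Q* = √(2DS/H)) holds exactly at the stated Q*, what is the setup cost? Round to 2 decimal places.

From Q* = √(2DS/H) ⇒ Q*² = 2DS/H.
S = Q²H / (2D) = 450² × 34 / (2 × 43,000) = 80.0581

£80.06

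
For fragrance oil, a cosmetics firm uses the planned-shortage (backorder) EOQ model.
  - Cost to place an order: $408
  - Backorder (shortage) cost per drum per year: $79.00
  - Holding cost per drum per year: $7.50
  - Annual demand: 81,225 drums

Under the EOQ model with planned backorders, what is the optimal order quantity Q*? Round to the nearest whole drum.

Q* = √(2DS/H) · √((H + b)/b)
   = √(2 × 81,225 × 408 / 7.5) · √((7.5 + 79) / 79)
   = 2,972.756 × 1.0464 ≈ 3,110.67

3,111 drums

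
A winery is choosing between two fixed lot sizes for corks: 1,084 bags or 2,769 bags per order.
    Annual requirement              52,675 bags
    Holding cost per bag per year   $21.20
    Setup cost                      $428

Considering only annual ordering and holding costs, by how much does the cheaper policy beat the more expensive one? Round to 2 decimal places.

$5,205.01

Annual cost at Q: ordering D·S/Q plus holding Q·H/2.
TC(1,084) = (52,675/1,084)×428 + (1,084/2)×21.2 = $32,288.28
TC(2,769) = (52,675/2,769)×428 + (2,769/2)×21.2 = $37,493.29
|ΔTC| = |$32,288.28 − $37,493.29| = $5,205.01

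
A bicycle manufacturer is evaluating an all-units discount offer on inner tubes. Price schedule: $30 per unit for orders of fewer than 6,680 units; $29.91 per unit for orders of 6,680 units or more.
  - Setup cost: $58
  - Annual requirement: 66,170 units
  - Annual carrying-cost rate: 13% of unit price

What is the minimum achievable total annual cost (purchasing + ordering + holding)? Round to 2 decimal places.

$1,990,571.32

H₁ = 13%×$30 = $3.9000;  H₂ = 13%×$29.91 = $3.8883
EOQ₁ = √(2×66,170×58/3.9000) = 1,402.90  (< 6,680, feasible at tier 1)
EOQ₂ = √(2×66,170×58/3.8883) = 1,405.01  (< 6,680 → use Q = 6,680 at tier-2 price)
TC(tier 1 (EOQ₁), Q≈1,402.9) = $1,990,571.32
TC(tier 2, Q≈6,680.0) = $1,992,706.15
Minimum at tier 1 (EOQ₁): $1,990,571.32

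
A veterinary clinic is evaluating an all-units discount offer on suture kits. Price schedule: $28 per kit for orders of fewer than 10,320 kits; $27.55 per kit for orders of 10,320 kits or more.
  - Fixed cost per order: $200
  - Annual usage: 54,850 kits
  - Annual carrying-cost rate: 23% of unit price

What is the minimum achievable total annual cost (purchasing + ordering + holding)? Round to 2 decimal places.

$1,544,876.82

H₁ = 23%×$28 = $6.4400;  H₂ = 23%×$27.55 = $6.3365
EOQ₁ = √(2×54,850×200/6.4400) = 1,845.76  (< 10,320, feasible at tier 1)
EOQ₂ = √(2×54,850×200/6.3365) = 1,860.77  (< 10,320 → use Q = 10,320 at tier-2 price)
TC(tier 1 (EOQ₁), Q≈1,845.8) = $1,547,686.70
TC(tier 2, Q≈10,320.0) = $1,544,876.82
Minimum at tier 2: $1,544,876.82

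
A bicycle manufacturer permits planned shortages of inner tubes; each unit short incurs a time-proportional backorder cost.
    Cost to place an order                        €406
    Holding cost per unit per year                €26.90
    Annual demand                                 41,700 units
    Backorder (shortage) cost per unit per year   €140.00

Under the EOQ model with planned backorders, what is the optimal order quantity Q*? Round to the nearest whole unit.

1,225 units

Q* = √(2DS/H) · √((H + b)/b)
   = √(2 × 41,700 × 406 / 26.9) · √((26.9 + 140) / 140)
   = 1,121.941 × 1.0919 ≈ 1,224.99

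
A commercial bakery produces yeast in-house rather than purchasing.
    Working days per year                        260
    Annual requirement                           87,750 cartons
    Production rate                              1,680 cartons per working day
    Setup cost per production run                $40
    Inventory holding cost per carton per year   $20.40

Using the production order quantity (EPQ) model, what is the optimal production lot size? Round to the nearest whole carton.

Daily demand d = 87,750/260 = 337.500; p = 1680; 1 − d/p = 0.79911
EPQ = √(2DS / (H(1 − d/p)))
    = √(2 × 87,750 × 40 / (20.4 × 0.79911)) ≈ 656.22

656 cartons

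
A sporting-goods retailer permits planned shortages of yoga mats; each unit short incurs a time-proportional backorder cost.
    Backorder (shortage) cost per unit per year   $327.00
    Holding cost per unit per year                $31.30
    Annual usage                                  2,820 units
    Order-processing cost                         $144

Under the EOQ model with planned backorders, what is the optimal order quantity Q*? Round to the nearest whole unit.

Q* = √(2DS/H) · √((H + b)/b)
   = √(2 × 2,820 × 144 / 31.3) · √((31.3 + 327) / 327)
   = 161.083 × 1.0468 ≈ 168.62

169 units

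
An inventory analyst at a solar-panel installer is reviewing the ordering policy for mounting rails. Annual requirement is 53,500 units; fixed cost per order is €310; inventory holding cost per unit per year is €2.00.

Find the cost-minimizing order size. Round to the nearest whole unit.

4,072 units

Optimal lot size Q* = (2 × 53,500 × €310 / €2)^½ ≈ 4,072.47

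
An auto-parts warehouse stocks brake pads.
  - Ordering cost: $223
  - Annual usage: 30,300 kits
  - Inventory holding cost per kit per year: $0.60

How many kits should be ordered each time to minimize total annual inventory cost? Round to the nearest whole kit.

2DS/H = 2·30,300·223/0.6 = 22,523,000.00
EOQ = √22,523,000.00 ≈ 4,745.84

4,746 kits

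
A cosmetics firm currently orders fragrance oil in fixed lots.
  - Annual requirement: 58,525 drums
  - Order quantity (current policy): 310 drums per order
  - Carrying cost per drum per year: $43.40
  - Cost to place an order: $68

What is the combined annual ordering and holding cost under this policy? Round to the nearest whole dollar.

$19,565

Ordering: D/Q × S = 58,525/310 × $68 = $12,837.74
Holding:  Q/2 × H = 310/2 × $43.4 = $6,727.00
Total = $12,837.74 + $6,727.00 = $19,564.74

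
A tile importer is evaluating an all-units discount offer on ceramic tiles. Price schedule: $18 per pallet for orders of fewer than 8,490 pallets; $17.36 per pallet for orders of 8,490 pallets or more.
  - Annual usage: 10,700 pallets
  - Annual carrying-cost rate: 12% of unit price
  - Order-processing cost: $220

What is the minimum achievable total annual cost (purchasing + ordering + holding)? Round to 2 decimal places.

H₁ = 12%×$18 = $2.1600;  H₂ = 12%×$17.36 = $2.0832
EOQ₁ = √(2×10,700×220/2.1600) = 1,476.36  (< 8,490, feasible at tier 1)
EOQ₂ = √(2×10,700×220/2.0832) = 1,503.32  (< 8,490 → use Q = 8,490 at tier-2 price)
TC(tier 1 (EOQ₁), Q≈1,476.4) = $195,788.93
TC(tier 2, Q≈8,490.0) = $194,872.45
Minimum at tier 2: $194,872.45

$194,872.45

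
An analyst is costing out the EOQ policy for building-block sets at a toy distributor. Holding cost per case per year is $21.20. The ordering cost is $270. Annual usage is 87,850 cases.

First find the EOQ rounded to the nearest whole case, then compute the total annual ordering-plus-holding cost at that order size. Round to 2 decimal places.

$31,712.88

Q* = √(2·D·S / H) = √(2·87,850·270 / 21.2) = √2,237,688.7 ≈ 1,495.89 → Q = 1,496 cases
Ordering: D/Q × S = 87,850/1,496 × $270 = $15,855.28
Holding:  Q/2 × H = 1,496/2 × $21.2 = $15,857.60
Total = $15,855.28 + $15,857.60 = $31,712.88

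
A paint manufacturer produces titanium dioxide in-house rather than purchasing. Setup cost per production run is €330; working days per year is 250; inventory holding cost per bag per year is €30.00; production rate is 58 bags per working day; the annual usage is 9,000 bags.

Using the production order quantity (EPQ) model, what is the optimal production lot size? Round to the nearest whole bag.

722 bags

d = 9,000/250 = 36.0000 bags/day;  effective holding cost H(1 − d/p) = 30·(1 − 36.0000/58) = 11.37931
Q* = √(2DS / H_eff) = √(2·9,000·330 / 11.37931) ≈ 722.50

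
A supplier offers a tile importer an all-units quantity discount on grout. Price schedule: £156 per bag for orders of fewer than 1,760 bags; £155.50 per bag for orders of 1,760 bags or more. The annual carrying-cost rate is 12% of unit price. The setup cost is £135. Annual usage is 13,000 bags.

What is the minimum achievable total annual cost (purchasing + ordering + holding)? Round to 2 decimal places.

H₁ = 12%×£156 = £18.7200;  H₂ = 12%×£155.50 = £18.6600
EOQ₁ = √(2×13,000×135/18.7200) = 433.01  (< 1,760, feasible at tier 1)
EOQ₂ = √(2×13,000×135/18.6600) = 433.71  (< 1,760 → use Q = 1,760 at tier-2 price)
TC(tier 1 (EOQ₁), Q≈433.0) = £2,036,106.00
TC(tier 2, Q≈1,760.0) = £2,038,917.96
Minimum at tier 1 (EOQ₁): £2,036,106.00

£2,036,106.00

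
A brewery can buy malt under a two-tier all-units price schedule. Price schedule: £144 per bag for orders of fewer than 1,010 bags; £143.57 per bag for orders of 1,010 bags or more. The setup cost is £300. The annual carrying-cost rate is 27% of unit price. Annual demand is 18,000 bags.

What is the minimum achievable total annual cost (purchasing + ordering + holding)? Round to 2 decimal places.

£2,609,182.30

H₁ = 27%×£144 = £38.8800;  H₂ = 27%×£143.57 = £38.7639
EOQ₁ = √(2×18,000×300/38.8800) = 527.05  (< 1,010, feasible at tier 1)
EOQ₂ = √(2×18,000×300/38.7639) = 527.83  (< 1,010 → use Q = 1,010 at tier-2 price)
TC(tier 1 (EOQ₁), Q≈527.0) = £2,612,491.56
TC(tier 2, Q≈1,010.0) = £2,609,182.30
Minimum at tier 2: £2,609,182.30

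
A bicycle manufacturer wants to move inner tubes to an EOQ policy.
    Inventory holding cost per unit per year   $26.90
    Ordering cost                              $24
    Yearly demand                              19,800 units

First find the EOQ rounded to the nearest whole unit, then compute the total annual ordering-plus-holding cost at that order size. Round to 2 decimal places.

EOQ = √(2DS/H) = √(2 × 19,800 × 24 / 26.9)
    = √(35,330.86) ≈ 187.97 → Q = 188 units
Orders/yr = 19,800/188 = 105.319; ordering cost = 105.319 × $24 = $2,527.66
Average inventory = 188/2 = 94; holding cost = 94 × $26.9 = $2,528.60
Total = $2,527.66 + $2,528.60 = $5,056.26

$5,056.26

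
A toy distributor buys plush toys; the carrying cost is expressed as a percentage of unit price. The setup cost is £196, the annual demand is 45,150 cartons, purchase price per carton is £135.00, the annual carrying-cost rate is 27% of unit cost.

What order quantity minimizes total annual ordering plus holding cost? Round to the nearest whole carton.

697 cartons

Carrying cost H = £135 × 27% = £36.4500/carton/yr
EOQ = √(2DS/H) = √(2 × 45,150 × 196 / 36.45)
    = √(485,563.79) ≈ 696.82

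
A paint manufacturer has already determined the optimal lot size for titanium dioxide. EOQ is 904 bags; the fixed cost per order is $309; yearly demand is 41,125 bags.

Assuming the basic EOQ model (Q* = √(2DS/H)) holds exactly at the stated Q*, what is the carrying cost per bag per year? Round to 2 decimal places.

$31.10

EOQ relation: Q² = 2DS/H, so rearrange for the unknown.
H = 2DS / Q² = 2 × 41,125 × 309 / 904² = 31.0998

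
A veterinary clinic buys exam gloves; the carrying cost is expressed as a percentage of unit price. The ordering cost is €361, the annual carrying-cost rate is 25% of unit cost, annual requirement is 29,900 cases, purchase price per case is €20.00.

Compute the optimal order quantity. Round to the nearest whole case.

2,078 cases

H = i·C = 0.25 × €20 = €5.0000 per case-year
2DS/H = 2·29,900·361/5 = 4,317,560.00
EOQ = √4,317,560.00 ≈ 2,077.87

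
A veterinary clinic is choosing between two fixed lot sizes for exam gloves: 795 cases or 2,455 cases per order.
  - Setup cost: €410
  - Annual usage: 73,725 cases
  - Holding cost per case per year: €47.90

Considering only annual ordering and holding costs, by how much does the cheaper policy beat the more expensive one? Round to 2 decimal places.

TC(Q) = (D/Q)S + (Q/2)H
TC(795) = (73,725/795)×410 + (795/2)×47.9 = €57,061.95
TC(2,455) = (73,725/2,455)×410 + (2,455/2)×47.9 = €71,109.78
Cheaper: Q = 795.  Difference = €14,047.83

€14,047.83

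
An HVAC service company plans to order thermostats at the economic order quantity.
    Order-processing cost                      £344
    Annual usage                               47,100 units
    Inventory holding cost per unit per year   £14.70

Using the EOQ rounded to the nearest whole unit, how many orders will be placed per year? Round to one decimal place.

31.7 orders per year

EOQ = √(2DS/H) = √(2 × 47,100 × 344 / 14.7)
    = √(2,204,408.16) ≈ 1,484.72 → Q = 1,485
N = D/Q = 47,100/1,485 ≈ 31.717 orders/yr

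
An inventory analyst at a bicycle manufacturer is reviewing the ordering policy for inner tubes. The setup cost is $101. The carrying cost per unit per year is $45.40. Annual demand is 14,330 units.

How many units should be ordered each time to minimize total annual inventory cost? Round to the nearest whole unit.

253 units

2DS/H = 2·14,330·101/45.4 = 63,759.03
EOQ = √63,759.03 ≈ 252.51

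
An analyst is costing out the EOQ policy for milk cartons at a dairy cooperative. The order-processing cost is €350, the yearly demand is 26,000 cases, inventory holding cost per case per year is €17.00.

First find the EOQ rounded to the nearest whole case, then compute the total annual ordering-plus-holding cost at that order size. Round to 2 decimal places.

€17,589.77

Q* = √(2·D·S / H) = √(2·26,000·350 / 17) = √1,070,588.2 ≈ 1,034.69 → Q = 1,035 cases
Ordering: D/Q × S = 26,000/1,035 × €350 = €8,792.27
Holding:  Q/2 × H = 1,035/2 × €17 = €8,797.50
Total = €8,792.27 + €8,797.50 = €17,589.77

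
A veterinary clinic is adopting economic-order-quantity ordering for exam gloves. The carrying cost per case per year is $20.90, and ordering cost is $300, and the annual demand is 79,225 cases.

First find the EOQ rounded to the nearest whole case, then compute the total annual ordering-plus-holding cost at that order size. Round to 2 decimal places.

$31,519.54

Optimal lot size Q* = (2 × 79,225 × $300 / $20.9)^½ ≈ 1,508.11 → Q = 1,508 cases
Orders/yr = 79,225/1,508 = 52.536; ordering cost = 52.536 × $300 = $15,760.94
Average inventory = 1,508/2 = 754; holding cost = 754 × $20.9 = $15,758.60
Total = $15,760.94 + $15,758.60 = $31,519.54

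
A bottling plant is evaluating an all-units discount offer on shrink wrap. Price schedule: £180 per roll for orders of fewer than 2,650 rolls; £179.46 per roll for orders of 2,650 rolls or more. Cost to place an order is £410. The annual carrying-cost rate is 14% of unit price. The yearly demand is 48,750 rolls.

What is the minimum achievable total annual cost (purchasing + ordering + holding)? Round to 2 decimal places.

£8,789,507.28

H₁ = 14%×£180 = £25.2000;  H₂ = 14%×£179.46 = £25.1244
EOQ₁ = √(2×48,750×410/25.2000) = 1,259.49  (< 2,650, feasible at tier 1)
EOQ₂ = √(2×48,750×410/25.1244) = 1,261.38  (< 2,650 → use Q = 2,650 at tier-2 price)
TC(tier 1 (EOQ₁), Q≈1,259.5) = £8,806,739.09
TC(tier 2, Q≈2,650.0) = £8,789,507.28
Minimum at tier 2: £8,789,507.28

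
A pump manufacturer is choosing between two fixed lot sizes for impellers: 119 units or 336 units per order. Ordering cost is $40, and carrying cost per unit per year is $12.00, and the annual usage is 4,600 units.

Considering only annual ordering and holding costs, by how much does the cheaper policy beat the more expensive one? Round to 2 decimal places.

For each Q, cost = (D/Q)·S + (Q/2)·H.
TC(119) = (4,600/119)×40 + (119/2)×12 = $2,260.22
TC(336) = (4,600/336)×40 + (336/2)×12 = $2,563.62
Lots of 119 are cheaper by $303.40.

$303.40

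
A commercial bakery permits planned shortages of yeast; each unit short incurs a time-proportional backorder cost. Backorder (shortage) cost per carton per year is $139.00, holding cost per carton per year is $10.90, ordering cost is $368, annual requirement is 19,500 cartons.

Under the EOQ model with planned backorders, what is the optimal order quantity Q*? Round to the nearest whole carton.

Q* = √(2DS/H) · √((H + b)/b)
   = √(2 × 19,500 × 368 / 10.9) · √((10.9 + 139) / 139)
   = 1,147.474 × 1.0385 ≈ 1,191.62

1,192 cartons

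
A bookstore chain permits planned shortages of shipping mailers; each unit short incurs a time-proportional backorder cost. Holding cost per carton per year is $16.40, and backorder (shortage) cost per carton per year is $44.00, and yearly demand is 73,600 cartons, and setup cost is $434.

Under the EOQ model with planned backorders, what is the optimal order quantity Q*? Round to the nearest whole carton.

Q* = √(2DS/H) · √((H + b)/b)
   = √(2 × 73,600 × 434 / 16.4) · √((16.4 + 44) / 44)
   = 1,973.680 × 1.1716 ≈ 2,312.43

2,312 cartons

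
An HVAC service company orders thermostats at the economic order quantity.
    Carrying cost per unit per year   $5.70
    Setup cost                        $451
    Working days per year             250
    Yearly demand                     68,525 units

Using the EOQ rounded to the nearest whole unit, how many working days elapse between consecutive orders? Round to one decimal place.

Q* = √(2·D·S / H) = √(2·68,525·451 / 5.7) = √10,843,780.7 ≈ 3,292.99 → Q = 3,293 units
Days between orders = 250 / (D/Q) = 250 / 20.809 ≈ 12.014

12.0 days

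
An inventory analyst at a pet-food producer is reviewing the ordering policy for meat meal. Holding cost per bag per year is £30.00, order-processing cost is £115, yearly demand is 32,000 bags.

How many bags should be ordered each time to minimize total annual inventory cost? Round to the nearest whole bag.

2DS/H = 2·32,000·115/30 = 245,333.33
EOQ = √245,333.33 ≈ 495.31

495 bags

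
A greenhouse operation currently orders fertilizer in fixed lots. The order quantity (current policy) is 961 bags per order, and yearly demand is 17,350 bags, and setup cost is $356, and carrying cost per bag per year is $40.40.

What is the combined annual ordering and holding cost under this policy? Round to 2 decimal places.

Orders/yr = 17,350/961 = 18.054; ordering cost = 18.054 × $356 = $6,427.26
Average inventory = 961/2 = 480.5; holding cost = 480.5 × $40.4 = $19,412.20
Total = $6,427.26 + $19,412.20 = $25,839.46

$25,839.46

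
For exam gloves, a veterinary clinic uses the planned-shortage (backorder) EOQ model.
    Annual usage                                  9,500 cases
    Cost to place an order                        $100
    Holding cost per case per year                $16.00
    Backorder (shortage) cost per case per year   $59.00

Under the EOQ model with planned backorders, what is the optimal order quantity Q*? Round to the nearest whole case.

389 cases

Basic EOQ = √(2·9,500·100/16) = 344.601
Backorder adjustment √((H+b)/b) = √((16+59)/59) = 1.1275
Q* = 344.601 × 1.1275 ≈ 388.53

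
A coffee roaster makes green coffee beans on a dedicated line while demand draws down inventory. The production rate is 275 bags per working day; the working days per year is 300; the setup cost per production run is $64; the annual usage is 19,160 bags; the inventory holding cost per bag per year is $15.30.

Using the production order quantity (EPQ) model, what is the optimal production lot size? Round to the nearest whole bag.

Daily demand d = 19,160/300 = 63.867; p = 275; 1 − d/p = 0.76776
EPQ = √(2DS / (H(1 − d/p)))
    = √(2 × 19,160 × 64 / (15.3 × 0.76776)) ≈ 456.93

457 bags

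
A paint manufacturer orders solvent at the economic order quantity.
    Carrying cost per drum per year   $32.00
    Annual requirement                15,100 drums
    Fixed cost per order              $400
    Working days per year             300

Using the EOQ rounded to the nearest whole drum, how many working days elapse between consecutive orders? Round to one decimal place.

12.2 days

Q* = √(2·D·S / H) = √(2·15,100·400 / 32) = √377,500.0 ≈ 614.41 → Q = 614 drums
Cycle time = (working days × Q)/D = (300 × 614) / 15,100 = 12.199 days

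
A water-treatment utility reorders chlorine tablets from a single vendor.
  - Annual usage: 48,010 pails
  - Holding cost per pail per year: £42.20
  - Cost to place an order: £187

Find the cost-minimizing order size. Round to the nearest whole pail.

652 pails

EOQ = √(2DS/H) = √(2 × 48,010 × 187 / 42.2)
    = √(425,491.47) ≈ 652.30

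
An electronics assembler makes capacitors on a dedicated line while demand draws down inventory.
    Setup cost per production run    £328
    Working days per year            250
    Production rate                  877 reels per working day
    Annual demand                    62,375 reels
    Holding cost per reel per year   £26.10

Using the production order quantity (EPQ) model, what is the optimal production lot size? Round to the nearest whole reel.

1,480 reels

Daily demand d = 62,375/250 = 249.500; p = 877; 1 − d/p = 0.71551
EPQ = √(2DS / (H(1 − d/p)))
    = √(2 × 62,375 × 328 / (26.1 × 0.71551)) ≈ 1,480.23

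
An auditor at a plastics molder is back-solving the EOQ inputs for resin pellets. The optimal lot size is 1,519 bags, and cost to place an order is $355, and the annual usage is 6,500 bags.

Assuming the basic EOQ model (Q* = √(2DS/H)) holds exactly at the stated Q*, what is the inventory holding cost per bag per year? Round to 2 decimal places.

$2.00

EOQ relation: Q² = 2DS/H, so rearrange for the unknown.
H = 2DS / Q² = 2 × 6,500 × 355 / 1,519² = 2.0001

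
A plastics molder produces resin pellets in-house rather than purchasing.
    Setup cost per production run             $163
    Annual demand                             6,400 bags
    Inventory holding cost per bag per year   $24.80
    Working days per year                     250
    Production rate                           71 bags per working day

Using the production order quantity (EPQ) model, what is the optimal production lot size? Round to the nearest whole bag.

363 bags

Daily demand d = 6,400/250 = 25.600; p = 71; 1 − d/p = 0.63944
EPQ = √(2DS / (H(1 − d/p)))
    = √(2 × 6,400 × 163 / (24.8 × 0.63944)) ≈ 362.72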